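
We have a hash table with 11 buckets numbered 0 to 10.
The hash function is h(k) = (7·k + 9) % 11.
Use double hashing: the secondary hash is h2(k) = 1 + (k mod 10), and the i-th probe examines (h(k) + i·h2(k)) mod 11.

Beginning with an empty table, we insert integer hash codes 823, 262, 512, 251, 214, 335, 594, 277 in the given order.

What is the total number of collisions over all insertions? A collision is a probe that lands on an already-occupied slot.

823: h=6 => slot 6
262: h=6, h2=3, probe 6,9 => slot 9
512: h=7 => slot 7
251: h=6, h2=2, probe 6,8 => slot 8
214: h=0 => slot 0
335: h=0, h2=6, probe 0,6,1 => slot 1
594: h=9, h2=5, probe 9,3 => slot 3
277: h=1, h2=8, probe 1,9,6,3,0,8,5 => slot 5
Table: [214, 335, ., 594, ., 277, 823, 512, 251, 262, .]

11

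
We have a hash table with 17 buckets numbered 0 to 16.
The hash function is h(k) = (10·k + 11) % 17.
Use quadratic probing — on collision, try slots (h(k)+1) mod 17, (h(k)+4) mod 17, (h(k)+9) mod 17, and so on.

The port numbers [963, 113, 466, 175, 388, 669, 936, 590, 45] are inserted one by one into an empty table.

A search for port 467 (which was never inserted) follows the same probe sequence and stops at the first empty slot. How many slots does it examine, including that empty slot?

963: h=2 => slot 2
113: h=2, probe 2,3 => slot 3
466: h=13 => slot 13
175: h=10 => slot 10
388: h=15 => slot 15
669: h=3, probe 3,4 => slot 4
936: h=4, probe 4,5 => slot 5
590: h=12 => slot 12
45: h=2, probe 2,3,6 => slot 6
Table: [-, -, 963, 113, 669, 936, 45, -, -, -, 175, -, 590, 466, -, 388, -]
Lookup 467: h=6, probe 6,7 → slot 7 empty, not found.

2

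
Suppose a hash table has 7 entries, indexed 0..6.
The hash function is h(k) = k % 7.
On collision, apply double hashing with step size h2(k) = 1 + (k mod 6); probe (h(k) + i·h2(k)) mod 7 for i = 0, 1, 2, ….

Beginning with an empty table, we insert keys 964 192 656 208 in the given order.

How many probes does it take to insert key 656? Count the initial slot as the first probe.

964: h=5 -> slot 5
192: h=3 -> slot 3
656: h=5, h2=3, probe 5,1 -> slot 1
208: h=5, h2=5, probe 5,3,1,6 -> slot 6
Table: [-, 656, -, 192, -, 964, 208]

2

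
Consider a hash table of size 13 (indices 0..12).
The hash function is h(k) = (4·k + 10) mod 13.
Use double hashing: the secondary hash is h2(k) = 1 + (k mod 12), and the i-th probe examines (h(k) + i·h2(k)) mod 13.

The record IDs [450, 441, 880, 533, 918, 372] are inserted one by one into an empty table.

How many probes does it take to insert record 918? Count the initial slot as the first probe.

3

450 hashes to 3; slot 3 is free => place at 3.
441 hashes to 6; slot 6 is free => place at 6.
880 hashes to 7; slot 7 is free => place at 7.
533 hashes to 10; slot 10 is free => place at 10.
918 hashes to 3, h2=7; 3,10 taken => place at 4.
372 hashes to 3, h2=1; 3,4 taken => place at 5.
Table: [—, —, —, 450, 918, 372, 441, 880, —, —, 533, —, —]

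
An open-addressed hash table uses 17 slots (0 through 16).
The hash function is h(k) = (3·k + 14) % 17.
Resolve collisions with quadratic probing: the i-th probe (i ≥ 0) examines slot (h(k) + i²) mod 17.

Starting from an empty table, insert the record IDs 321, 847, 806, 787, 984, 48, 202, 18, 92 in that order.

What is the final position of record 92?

2

321: h=8 → slot 8
847: h=5 → slot 5
806: h=1 → slot 1
787: h=12 → slot 12
984: h=8, probe 8,9 → slot 9
48: h=5, probe 5,6 → slot 6
202: h=8, probe 8,9,12,0 → slot 0
18: h=0, probe 0,1,4 → slot 4
92: h=1, probe 1,2 → slot 2
Table: [202, 806, 92, —, 18, 847, 48, —, 321, 984, —, —, 787, —, —, —, —]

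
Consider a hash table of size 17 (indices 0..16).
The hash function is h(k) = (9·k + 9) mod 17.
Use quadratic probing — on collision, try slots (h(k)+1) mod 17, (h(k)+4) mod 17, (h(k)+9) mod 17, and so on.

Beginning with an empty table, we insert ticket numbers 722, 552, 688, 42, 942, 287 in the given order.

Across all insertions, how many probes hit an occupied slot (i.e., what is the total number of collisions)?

6

722: h=13 -> slot 13
552: h=13, probe 13,14 -> slot 14
688: h=13, probe 13,14,0 -> slot 0
42: h=13, probe 13,14,0,5 -> slot 5
942: h=4 -> slot 4
287: h=8 -> slot 8
Table: [688, ., ., ., 942, 42, ., ., 287, ., ., ., ., 722, 552, ., .]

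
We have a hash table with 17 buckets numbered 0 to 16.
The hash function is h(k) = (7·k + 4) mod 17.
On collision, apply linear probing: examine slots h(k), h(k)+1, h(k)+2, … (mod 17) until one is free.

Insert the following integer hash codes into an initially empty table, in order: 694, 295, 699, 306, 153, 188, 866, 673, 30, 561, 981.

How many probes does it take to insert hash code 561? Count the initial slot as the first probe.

694 hashes to 0; slot 0 is free -> place at 0.
295 hashes to 12; slot 12 is free -> place at 12.
699 hashes to 1; slot 1 is free -> place at 1.
306 hashes to 4; slot 4 is free -> place at 4.
153 hashes to 4; 4 taken -> place at 5.
188 hashes to 11; slot 11 is free -> place at 11.
866 hashes to 14; slot 14 is free -> place at 14.
673 hashes to 6; slot 6 is free -> place at 6.
30 hashes to 10; slot 10 is free -> place at 10.
561 hashes to 4; 4,5,6 taken -> place at 7.
981 hashes to 3; slot 3 is free -> place at 3.
Table: [694, 699, —, 981, 306, 153, 673, 561, —, —, 30, 188, 295, —, 866, —, —]

4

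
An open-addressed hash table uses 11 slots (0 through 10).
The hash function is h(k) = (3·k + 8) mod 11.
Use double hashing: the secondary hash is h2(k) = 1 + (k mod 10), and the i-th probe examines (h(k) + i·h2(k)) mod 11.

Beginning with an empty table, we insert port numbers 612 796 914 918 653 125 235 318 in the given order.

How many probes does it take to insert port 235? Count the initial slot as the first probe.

612: h=7 -> slot 7
796: h=9 -> slot 9
914: h=0 -> slot 0
918: h=1 -> slot 1
653: h=9, h2=4, probe 9,2 -> slot 2
125: h=9, h2=6, probe 9,4 -> slot 4
235: h=9, h2=6, probe 9,4,10 -> slot 10
318: h=5 -> slot 5
Table: [914, 918, 653, —, 125, 318, —, 612, —, 796, 235]

3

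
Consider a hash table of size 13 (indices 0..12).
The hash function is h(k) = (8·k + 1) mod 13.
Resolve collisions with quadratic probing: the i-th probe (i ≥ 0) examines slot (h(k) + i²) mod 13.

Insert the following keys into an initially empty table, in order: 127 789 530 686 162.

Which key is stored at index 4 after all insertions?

127: h=3 -> slot 3
789: h=8 -> slot 8
530: h=3, probe 3,4 -> slot 4
686: h=3, probe 3,4,7 -> slot 7
162: h=10 -> slot 10
Table: [∅, ∅, ∅, 127, 530, ∅, ∅, 686, 789, ∅, 162, ∅, ∅]

530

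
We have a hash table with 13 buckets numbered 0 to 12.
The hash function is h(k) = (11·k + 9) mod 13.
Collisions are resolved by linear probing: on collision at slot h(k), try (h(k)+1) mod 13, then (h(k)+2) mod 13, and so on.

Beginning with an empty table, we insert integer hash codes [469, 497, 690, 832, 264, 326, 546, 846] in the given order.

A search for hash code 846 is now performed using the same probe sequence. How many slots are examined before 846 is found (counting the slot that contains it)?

6

Insert 469: h=7, slot 7 empty → index 7.
Insert 497: h=3, slot 3 empty → index 3.
Insert 690: h=7, slot 7 occupied → index 8.
Insert 832: h=9, slot 9 empty → index 9.
Insert 264: h=1, slot 1 empty → index 1.
Insert 326: h=7, slots 7,8,9 occupied → index 10.
Insert 546: h=9, slots 9,10 occupied → index 11.
Insert 846: h=7, slots 7,8,9,10,11 occupied → index 12.
Table: [∅, 264, ∅, 497, ∅, ∅, ∅, 469, 690, 832, 326, 546, 846]
Lookup 846: h=7, probe 7,8,9,10,11,12 → found at 12.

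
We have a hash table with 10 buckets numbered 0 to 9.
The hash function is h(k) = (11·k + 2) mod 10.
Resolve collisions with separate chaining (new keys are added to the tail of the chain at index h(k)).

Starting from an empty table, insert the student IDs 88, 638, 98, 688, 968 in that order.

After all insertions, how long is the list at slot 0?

88 -> bucket 0
638 -> bucket 0 (collision)
98 -> bucket 0 (collision)
688 -> bucket 0 (collision)
968 -> bucket 0 (collision)
Final buckets:
0: 88 -> 638 -> 98 -> 688 -> 968
1: -
2: -
3: -
4: -
5: -
6: -
7: -
8: -
9: -

5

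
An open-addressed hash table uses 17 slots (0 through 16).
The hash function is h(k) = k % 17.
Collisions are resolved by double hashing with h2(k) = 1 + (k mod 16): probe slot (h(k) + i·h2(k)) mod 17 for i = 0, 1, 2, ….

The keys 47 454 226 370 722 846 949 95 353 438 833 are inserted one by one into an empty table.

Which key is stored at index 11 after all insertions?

846

47 hashes to 13; slot 13 is free => place at 13.
454 hashes to 12; slot 12 is free => place at 12.
226 hashes to 5; slot 5 is free => place at 5.
370 hashes to 13, h2=3; 13 taken => place at 16.
722 hashes to 8; slot 8 is free => place at 8.
846 hashes to 13, h2=15; 13 taken => place at 11.
949 hashes to 14; slot 14 is free => place at 14.
95 hashes to 10; slot 10 is free => place at 10.
353 hashes to 13, h2=2; 13 taken => place at 15.
438 hashes to 13, h2=7; 13 taken => place at 3.
833 hashes to 0; slot 0 is free => place at 0.
Table: [833, -, -, 438, -, 226, -, -, 722, -, 95, 846, 454, 47, 949, 353, 370]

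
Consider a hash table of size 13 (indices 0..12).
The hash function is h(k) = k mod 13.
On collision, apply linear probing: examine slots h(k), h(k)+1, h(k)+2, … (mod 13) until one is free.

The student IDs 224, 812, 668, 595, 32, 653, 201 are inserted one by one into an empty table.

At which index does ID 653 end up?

4

224: h=3 => slot 3
812: h=6 => slot 6
668: h=5 => slot 5
595: h=10 => slot 10
32: h=6, probe 6,7 => slot 7
653: h=3, probe 3,4 => slot 4
201: h=6, probe 6,7,8 => slot 8
Table: [∅, ∅, ∅, 224, 653, 668, 812, 32, 201, ∅, 595, ∅, ∅]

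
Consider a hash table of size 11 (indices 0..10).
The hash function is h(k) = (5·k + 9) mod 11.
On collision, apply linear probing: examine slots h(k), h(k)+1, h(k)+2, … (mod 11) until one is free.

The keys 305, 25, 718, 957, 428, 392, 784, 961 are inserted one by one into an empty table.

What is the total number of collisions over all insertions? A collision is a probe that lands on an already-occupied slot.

5

Insert 305: h=5, slot 5 empty => index 5.
Insert 25: h=2, slot 2 empty => index 2.
Insert 718: h=2, slot 2 occupied => index 3.
Insert 957: h=9, slot 9 empty => index 9.
Insert 428: h=4, slot 4 empty => index 4.
Insert 392: h=0, slot 0 empty => index 0.
Insert 784: h=2, slots 2,3,4,5 occupied => index 6.
Insert 961: h=7, slot 7 empty => index 7.
Table: [392, _, 25, 718, 428, 305, 784, 961, _, 957, _]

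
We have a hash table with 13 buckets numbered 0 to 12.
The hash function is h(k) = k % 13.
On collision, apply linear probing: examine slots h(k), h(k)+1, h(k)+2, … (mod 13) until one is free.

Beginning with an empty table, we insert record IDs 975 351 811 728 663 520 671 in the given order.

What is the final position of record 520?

Insert 975: h=0, slot 0 empty => index 0.
Insert 351: h=0, slot 0 occupied => index 1.
Insert 811: h=5, slot 5 empty => index 5.
Insert 728: h=0, slots 0,1 occupied => index 2.
Insert 663: h=0, slots 0,1,2 occupied => index 3.
Insert 520: h=0, slots 0,1,2,3 occupied => index 4.
Insert 671: h=8, slot 8 empty => index 8.
Table: [975, 351, 728, 663, 520, 811, _, _, 671, _, _, _, _]

4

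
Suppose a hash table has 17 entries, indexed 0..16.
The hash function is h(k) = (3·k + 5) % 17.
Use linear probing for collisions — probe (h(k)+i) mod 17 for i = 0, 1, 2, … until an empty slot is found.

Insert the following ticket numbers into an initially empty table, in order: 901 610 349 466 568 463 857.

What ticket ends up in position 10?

568

901 hashes to 5; slot 5 is free → place at 5.
610 hashes to 16; slot 16 is free → place at 16.
349 hashes to 15; slot 15 is free → place at 15.
466 hashes to 9; slot 9 is free → place at 9.
568 hashes to 9; 9 taken → place at 10.
463 hashes to 0; slot 0 is free → place at 0.
857 hashes to 9; 9,10 taken → place at 11.
Table: [463, —, —, —, —, 901, —, —, —, 466, 568, 857, —, —, —, 349, 610]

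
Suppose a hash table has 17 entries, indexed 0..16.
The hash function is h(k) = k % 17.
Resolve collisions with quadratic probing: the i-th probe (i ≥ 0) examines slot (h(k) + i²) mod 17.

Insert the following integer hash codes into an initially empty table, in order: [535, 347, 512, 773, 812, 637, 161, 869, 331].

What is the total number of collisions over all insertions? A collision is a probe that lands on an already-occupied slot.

535: h=8 -> slot 8
347: h=7 -> slot 7
512: h=2 -> slot 2
773: h=8, probe 8,9 -> slot 9
812: h=13 -> slot 13
637: h=8, probe 8,9,12 -> slot 12
161: h=8, probe 8,9,12,0 -> slot 0
869: h=2, probe 2,3 -> slot 3
331: h=8, probe 8,9,12,0,7,16 -> slot 16
Table: [161, ., 512, 869, ., ., ., 347, 535, 773, ., ., 637, 812, ., ., 331]

12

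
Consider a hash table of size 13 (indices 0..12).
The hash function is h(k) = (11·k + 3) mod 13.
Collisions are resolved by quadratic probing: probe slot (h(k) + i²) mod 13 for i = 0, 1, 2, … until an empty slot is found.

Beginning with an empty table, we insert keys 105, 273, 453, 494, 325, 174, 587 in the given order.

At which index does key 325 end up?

12

105 hashes to 1; slot 1 is free => place at 1.
273 hashes to 3; slot 3 is free => place at 3.
453 hashes to 7; slot 7 is free => place at 7.
494 hashes to 3; 3 taken => place at 4.
325 hashes to 3; 3,4,7 taken => place at 12.
174 hashes to 6; slot 6 is free => place at 6.
587 hashes to 12; 12 taken => place at 0.
Table: [587, 105, —, 273, 494, —, 174, 453, —, —, —, —, 325]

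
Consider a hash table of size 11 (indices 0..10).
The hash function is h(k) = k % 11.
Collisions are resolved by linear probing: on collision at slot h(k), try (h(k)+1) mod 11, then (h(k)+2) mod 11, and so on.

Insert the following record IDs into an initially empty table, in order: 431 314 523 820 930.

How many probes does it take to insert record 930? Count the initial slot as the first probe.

4

Insert 431: h=2, slot 2 empty -> index 2.
Insert 314: h=6, slot 6 empty -> index 6.
Insert 523: h=6, slot 6 occupied -> index 7.
Insert 820: h=6, slots 6,7 occupied -> index 8.
Insert 930: h=6, slots 6,7,8 occupied -> index 9.
Table: [., ., 431, ., ., ., 314, 523, 820, 930, .]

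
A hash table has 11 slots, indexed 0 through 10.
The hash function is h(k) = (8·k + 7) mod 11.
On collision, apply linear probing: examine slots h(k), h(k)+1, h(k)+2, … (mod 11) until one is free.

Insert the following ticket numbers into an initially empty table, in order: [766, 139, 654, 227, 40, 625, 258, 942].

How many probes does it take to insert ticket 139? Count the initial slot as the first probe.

2

Insert 766: h=8, slot 8 empty -> index 8.
Insert 139: h=8, slot 8 occupied -> index 9.
Insert 654: h=3, slot 3 empty -> index 3.
Insert 227: h=8, slots 8,9 occupied -> index 10.
Insert 40: h=8, slots 8,9,10 occupied -> index 0.
Insert 625: h=2, slot 2 empty -> index 2.
Insert 258: h=3, slot 3 occupied -> index 4.
Insert 942: h=8, slots 8,9,10,0 occupied -> index 1.
Table: [40, 942, 625, 654, 258, —, —, —, 766, 139, 227]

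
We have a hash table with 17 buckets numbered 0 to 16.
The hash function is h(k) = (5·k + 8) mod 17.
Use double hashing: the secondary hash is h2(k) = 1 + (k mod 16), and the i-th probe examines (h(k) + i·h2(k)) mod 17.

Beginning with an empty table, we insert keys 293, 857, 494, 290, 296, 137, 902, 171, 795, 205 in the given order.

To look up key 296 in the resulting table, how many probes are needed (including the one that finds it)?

2

Insert 293: h=11, slot 11 empty → index 11.
Insert 857: h=9, slot 9 empty → index 9.
Insert 494: h=13, slot 13 empty → index 13.
Insert 290: h=13, h2=3, slot 13 occupied → index 16.
Insert 296: h=9, h2=9, slot 9 occupied → index 1.
Insert 137: h=13, h2=10, slot 13 occupied → index 6.
Insert 902: h=13, h2=7, slot 13 occupied → index 3.
Insert 171: h=13, h2=12, slot 13 occupied → index 8.
Insert 795: h=5, slot 5 empty → index 5.
Insert 205: h=13, h2=14, slot 13 occupied → index 10.
Table: [-, 296, -, 902, -, 795, 137, -, 171, 857, 205, 293, -, 494, -, -, 290]
Lookup 296: h=9, h2=9, probe 9,1 → found at 1.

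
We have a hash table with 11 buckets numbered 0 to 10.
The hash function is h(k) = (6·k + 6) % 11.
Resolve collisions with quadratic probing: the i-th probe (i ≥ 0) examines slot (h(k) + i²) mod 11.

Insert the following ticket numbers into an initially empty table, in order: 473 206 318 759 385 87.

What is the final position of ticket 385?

4

Insert 473: h=6, slot 6 empty => index 6.
Insert 206: h=10, slot 10 empty => index 10.
Insert 318: h=0, slot 0 empty => index 0.
Insert 759: h=6, slot 6 occupied => index 7.
Insert 385: h=6, slots 6,7,10 occupied => index 4.
Insert 87: h=0, slot 0 occupied => index 1.
Table: [318, 87, —, —, 385, —, 473, 759, —, —, 206]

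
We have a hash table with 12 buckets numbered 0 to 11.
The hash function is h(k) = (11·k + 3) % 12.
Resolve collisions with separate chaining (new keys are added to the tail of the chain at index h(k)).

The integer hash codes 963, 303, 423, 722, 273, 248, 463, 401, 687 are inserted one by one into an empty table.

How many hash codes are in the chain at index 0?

Insert 963: h=0, bucket 0 empty -> new chain.
Insert 303: h=0, bucket 0 nonempty -> append to chain.
Insert 423: h=0, bucket 0 nonempty -> append to chain.
Insert 722: h=1, bucket 1 empty -> new chain.
Insert 273: h=6, bucket 6 empty -> new chain.
Insert 248: h=7, bucket 7 empty -> new chain.
Insert 463: h=8, bucket 8 empty -> new chain.
Insert 401: h=10, bucket 10 empty -> new chain.
Insert 687: h=0, bucket 0 nonempty -> append to chain.
Final buckets:
0: 963 -> 303 -> 423 -> 687
1: 722
2: .
3: .
4: .
5: .
6: 273
7: 248
8: 463
9: .
10: 401
11: .

4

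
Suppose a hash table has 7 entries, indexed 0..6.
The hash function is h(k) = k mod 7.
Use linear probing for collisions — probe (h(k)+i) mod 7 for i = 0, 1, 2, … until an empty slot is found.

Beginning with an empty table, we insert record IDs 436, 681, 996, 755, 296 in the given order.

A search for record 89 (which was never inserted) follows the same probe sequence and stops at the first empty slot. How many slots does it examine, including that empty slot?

Insert 436: h=2, slot 2 empty -> index 2.
Insert 681: h=2, slot 2 occupied -> index 3.
Insert 996: h=2, slots 2,3 occupied -> index 4.
Insert 755: h=6, slot 6 empty -> index 6.
Insert 296: h=2, slots 2,3,4 occupied -> index 5.
Table: [., ., 436, 681, 996, 296, 755]
Lookup 89: h=5, probe 5,6,0 → slot 0 empty, not found.

3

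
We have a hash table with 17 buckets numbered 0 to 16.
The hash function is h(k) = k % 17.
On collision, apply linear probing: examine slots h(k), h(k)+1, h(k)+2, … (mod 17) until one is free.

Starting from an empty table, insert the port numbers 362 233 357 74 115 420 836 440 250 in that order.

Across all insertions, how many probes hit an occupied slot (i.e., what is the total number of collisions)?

362: h=5 -> slot 5
233: h=12 -> slot 12
357: h=0 -> slot 0
74: h=6 -> slot 6
115: h=13 -> slot 13
420: h=12, probe 12,13,14 -> slot 14
836: h=3 -> slot 3
440: h=15 -> slot 15
250: h=12, probe 12,13,14,15,16 -> slot 16
Table: [357, ∅, ∅, 836, ∅, 362, 74, ∅, ∅, ∅, ∅, ∅, 233, 115, 420, 440, 250]

6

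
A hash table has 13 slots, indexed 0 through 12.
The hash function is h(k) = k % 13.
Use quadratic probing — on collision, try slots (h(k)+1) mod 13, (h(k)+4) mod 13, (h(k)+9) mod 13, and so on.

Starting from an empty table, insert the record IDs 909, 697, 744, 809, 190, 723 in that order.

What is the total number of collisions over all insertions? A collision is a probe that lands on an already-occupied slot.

6

909 hashes to 12; slot 12 is free => place at 12.
697 hashes to 8; slot 8 is free => place at 8.
744 hashes to 3; slot 3 is free => place at 3.
809 hashes to 3; 3 taken => place at 4.
190 hashes to 8; 8 taken => place at 9.
723 hashes to 8; 8,9,12,4 taken => place at 11.
Table: [—, —, —, 744, 809, —, —, —, 697, 190, —, 723, 909]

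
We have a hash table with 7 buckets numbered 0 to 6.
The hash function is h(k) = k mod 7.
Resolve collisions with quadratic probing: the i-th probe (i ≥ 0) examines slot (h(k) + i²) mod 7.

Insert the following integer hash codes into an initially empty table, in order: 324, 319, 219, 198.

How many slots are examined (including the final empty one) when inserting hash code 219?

2

324: h=2 -> slot 2
319: h=4 -> slot 4
219: h=2, probe 2,3 -> slot 3
198: h=2, probe 2,3,6 -> slot 6
Table: [_, _, 324, 219, 319, _, 198]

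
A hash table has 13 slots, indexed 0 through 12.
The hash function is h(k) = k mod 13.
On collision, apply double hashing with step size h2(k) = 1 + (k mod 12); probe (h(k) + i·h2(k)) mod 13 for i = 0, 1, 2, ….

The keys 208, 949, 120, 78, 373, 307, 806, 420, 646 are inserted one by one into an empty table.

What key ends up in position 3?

Insert 208: h=0, slot 0 empty → index 0.
Insert 949: h=0, h2=2, slot 0 occupied → index 2.
Insert 120: h=3, slot 3 empty → index 3.
Insert 78: h=0, h2=7, slot 0 occupied → index 7.
Insert 373: h=9, slot 9 empty → index 9.
Insert 307: h=8, slot 8 empty → index 8.
Insert 806: h=0, h2=3, slots 0,3 occupied → index 6.
Insert 420: h=4, slot 4 empty → index 4.
Insert 646: h=9, h2=11, slots 9,7 occupied → index 5.
Table: [208, -, 949, 120, 420, 646, 806, 78, 307, 373, -, -, -]

120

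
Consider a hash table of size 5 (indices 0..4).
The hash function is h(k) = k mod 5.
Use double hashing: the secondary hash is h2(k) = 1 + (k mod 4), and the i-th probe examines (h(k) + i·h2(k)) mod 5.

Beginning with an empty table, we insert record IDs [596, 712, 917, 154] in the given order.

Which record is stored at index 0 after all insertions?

154

596 hashes to 1; slot 1 is free → place at 1.
712 hashes to 2; slot 2 is free → place at 2.
917 hashes to 2, h2=2; 2 taken → place at 4.
154 hashes to 4, h2=3; 4,2 taken → place at 0.
Table: [154, 596, 712, —, 917]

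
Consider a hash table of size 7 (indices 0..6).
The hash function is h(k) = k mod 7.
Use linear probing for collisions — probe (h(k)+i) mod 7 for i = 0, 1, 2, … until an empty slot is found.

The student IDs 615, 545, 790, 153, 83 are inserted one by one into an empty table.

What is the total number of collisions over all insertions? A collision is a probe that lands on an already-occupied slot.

10

615 hashes to 6; slot 6 is free => place at 6.
545 hashes to 6; 6 taken => place at 0.
790 hashes to 6; 6,0 taken => place at 1.
153 hashes to 6; 6,0,1 taken => place at 2.
83 hashes to 6; 6,0,1,2 taken => place at 3.
Table: [545, 790, 153, 83, ∅, ∅, 615]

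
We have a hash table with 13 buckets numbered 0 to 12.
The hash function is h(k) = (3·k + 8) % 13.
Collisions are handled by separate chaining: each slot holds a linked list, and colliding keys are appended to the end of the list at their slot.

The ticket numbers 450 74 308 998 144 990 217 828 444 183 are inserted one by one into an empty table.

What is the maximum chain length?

4

450 → bucket 6
74 → bucket 9
308 → bucket 9 (collision)
998 → bucket 12
144 → bucket 11
990 → bucket 1
217 → bucket 9 (collision)
828 → bucket 9 (collision)
444 → bucket 1 (collision)
183 → bucket 11 (collision)
Final buckets:
0: _
1: 990 -> 444
2: _
3: _
4: _
5: _
6: 450
7: _
8: _
9: 74 -> 308 -> 217 -> 828
10: _
11: 144 -> 183
12: 998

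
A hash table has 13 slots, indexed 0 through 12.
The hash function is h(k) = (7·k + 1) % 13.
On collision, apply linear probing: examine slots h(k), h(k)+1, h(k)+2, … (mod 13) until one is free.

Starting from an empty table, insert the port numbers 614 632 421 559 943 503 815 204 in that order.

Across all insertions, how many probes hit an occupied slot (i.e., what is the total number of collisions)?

614 hashes to 9; slot 9 is free -> place at 9.
632 hashes to 5; slot 5 is free -> place at 5.
421 hashes to 10; slot 10 is free -> place at 10.
559 hashes to 1; slot 1 is free -> place at 1.
943 hashes to 11; slot 11 is free -> place at 11.
503 hashes to 12; slot 12 is free -> place at 12.
815 hashes to 12; 12 taken -> place at 0.
204 hashes to 12; 12,0,1 taken -> place at 2.
Table: [815, 559, 204, —, —, 632, —, —, —, 614, 421, 943, 503]

4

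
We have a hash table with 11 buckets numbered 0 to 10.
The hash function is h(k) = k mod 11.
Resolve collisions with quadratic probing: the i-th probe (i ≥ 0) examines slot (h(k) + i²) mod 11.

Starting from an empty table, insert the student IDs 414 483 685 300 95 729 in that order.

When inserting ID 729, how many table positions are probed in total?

Insert 414: h=7, slot 7 empty → index 7.
Insert 483: h=10, slot 10 empty → index 10.
Insert 685: h=3, slot 3 empty → index 3.
Insert 300: h=3, slot 3 occupied → index 4.
Insert 95: h=7, slot 7 occupied → index 8.
Insert 729: h=3, slots 3,4,7 occupied → index 1.
Table: [-, 729, -, 685, 300, -, -, 414, 95, -, 483]

4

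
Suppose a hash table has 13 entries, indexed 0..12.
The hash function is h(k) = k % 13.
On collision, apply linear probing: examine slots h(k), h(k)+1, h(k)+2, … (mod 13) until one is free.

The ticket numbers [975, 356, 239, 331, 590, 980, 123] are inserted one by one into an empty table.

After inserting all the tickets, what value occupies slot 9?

980

Insert 975: h=0, slot 0 empty => index 0.
Insert 356: h=5, slot 5 empty => index 5.
Insert 239: h=5, slot 5 occupied => index 6.
Insert 331: h=6, slot 6 occupied => index 7.
Insert 590: h=5, slots 5,6,7 occupied => index 8.
Insert 980: h=5, slots 5,6,7,8 occupied => index 9.
Insert 123: h=6, slots 6,7,8,9 occupied => index 10.
Table: [975, —, —, —, —, 356, 239, 331, 590, 980, 123, —, —]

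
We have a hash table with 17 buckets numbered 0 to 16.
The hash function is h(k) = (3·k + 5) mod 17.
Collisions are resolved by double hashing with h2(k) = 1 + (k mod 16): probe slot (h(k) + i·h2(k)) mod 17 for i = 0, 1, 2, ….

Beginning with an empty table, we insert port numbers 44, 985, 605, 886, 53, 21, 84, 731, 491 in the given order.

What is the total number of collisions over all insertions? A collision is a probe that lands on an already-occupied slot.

4

44: h=1 -> slot 1
985: h=2 -> slot 2
605: h=1, h2=14, probe 1,15 -> slot 15
886: h=11 -> slot 11
53: h=11, h2=6, probe 11,0 -> slot 0
21: h=0, h2=6, probe 0,6 -> slot 6
84: h=2, h2=5, probe 2,7 -> slot 7
731: h=5 -> slot 5
491: h=16 -> slot 16
Table: [53, 44, 985, —, —, 731, 21, 84, —, —, —, 886, —, —, —, 605, 491]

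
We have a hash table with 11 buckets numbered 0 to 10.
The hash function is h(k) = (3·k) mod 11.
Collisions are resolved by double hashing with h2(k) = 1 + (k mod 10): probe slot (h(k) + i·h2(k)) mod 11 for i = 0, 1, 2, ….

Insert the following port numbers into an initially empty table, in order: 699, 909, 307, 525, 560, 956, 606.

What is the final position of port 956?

4

699: h=7 => slot 7
909: h=10 => slot 10
307: h=8 => slot 8
525: h=2 => slot 2
560: h=8, h2=1, probe 8,9 => slot 9
956: h=8, h2=7, probe 8,4 => slot 4
606: h=3 => slot 3
Table: [-, -, 525, 606, 956, -, -, 699, 307, 560, 909]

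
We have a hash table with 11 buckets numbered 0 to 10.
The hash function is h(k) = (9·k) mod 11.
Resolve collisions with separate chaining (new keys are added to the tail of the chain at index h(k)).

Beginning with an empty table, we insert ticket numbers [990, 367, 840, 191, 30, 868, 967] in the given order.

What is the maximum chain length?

Insert 990: h=0, bucket 0 empty -> new chain.
Insert 367: h=3, bucket 3 empty -> new chain.
Insert 840: h=3, bucket 3 nonempty -> append to chain.
Insert 191: h=3, bucket 3 nonempty -> append to chain.
Insert 30: h=6, bucket 6 empty -> new chain.
Insert 868: h=2, bucket 2 empty -> new chain.
Insert 967: h=2, bucket 2 nonempty -> append to chain.
Final buckets:
0: 990
1: ∅
2: 868 -> 967
3: 367 -> 840 -> 191
4: ∅
5: ∅
6: 30
7: ∅
8: ∅
9: ∅
10: ∅

3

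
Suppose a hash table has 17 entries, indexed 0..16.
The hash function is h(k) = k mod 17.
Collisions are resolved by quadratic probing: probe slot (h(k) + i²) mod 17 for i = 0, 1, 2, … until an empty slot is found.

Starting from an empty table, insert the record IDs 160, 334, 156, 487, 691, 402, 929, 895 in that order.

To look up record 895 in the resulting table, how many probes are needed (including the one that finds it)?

160 hashes to 7; slot 7 is free => place at 7.
334 hashes to 11; slot 11 is free => place at 11.
156 hashes to 3; slot 3 is free => place at 3.
487 hashes to 11; 11 taken => place at 12.
691 hashes to 11; 11,12 taken => place at 15.
402 hashes to 11; 11,12,15,3 taken => place at 10.
929 hashes to 11; 11,12,15,3,10 taken => place at 2.
895 hashes to 11; 11,12,15,3,10,2 taken => place at 13.
Table: [_, _, 929, 156, _, _, _, 160, _, _, 402, 334, 487, 895, _, 691, _]
Lookup 895: h=11, probe 11,12,15,3,10,2,13 → found at 13.

7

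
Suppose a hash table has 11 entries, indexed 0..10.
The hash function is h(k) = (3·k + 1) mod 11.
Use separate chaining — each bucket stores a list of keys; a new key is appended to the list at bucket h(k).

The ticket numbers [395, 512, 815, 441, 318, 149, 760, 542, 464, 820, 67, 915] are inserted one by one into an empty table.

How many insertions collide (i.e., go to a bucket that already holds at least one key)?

7

395 -> bucket 9
512 -> bucket 8
815 -> bucket 4
441 -> bucket 4 (collision)
318 -> bucket 9 (collision)
149 -> bucket 8 (collision)
760 -> bucket 4 (collision)
542 -> bucket 10
464 -> bucket 7
820 -> bucket 8 (collision)
67 -> bucket 4 (collision)
915 -> bucket 7 (collision)
Final buckets:
0: -
1: -
2: -
3: -
4: 815 -> 441 -> 760 -> 67
5: -
6: -
7: 464 -> 915
8: 512 -> 149 -> 820
9: 395 -> 318
10: 542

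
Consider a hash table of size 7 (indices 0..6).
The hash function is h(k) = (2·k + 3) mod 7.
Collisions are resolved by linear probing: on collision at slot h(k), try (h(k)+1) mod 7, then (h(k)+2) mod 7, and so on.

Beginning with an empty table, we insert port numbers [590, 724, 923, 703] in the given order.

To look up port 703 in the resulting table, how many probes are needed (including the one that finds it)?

590: h=0 -> slot 0
724: h=2 -> slot 2
923: h=1 -> slot 1
703: h=2, probe 2,3 -> slot 3
Table: [590, 923, 724, 703, _, _, _]
Lookup 703: h=2, probe 2,3 → found at 3.

2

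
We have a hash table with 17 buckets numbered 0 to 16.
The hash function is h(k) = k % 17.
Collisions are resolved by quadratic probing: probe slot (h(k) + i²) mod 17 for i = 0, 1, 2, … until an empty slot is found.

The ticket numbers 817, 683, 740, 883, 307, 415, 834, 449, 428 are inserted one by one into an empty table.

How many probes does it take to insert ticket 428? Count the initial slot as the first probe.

2

817: h=1 → slot 1
683: h=3 → slot 3
740: h=9 → slot 9
883: h=16 → slot 16
307: h=1, probe 1,2 → slot 2
415: h=7 → slot 7
834: h=1, probe 1,2,5 → slot 5
449: h=7, probe 7,8 → slot 8
428: h=3, probe 3,4 → slot 4
Table: [., 817, 307, 683, 428, 834, ., 415, 449, 740, ., ., ., ., ., ., 883]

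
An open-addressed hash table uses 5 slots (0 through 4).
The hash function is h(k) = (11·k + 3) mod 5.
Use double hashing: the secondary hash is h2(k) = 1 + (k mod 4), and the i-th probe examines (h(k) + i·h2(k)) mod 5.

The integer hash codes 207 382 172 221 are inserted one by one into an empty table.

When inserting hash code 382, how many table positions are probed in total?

Insert 207: h=0, slot 0 empty → index 0.
Insert 382: h=0, h2=3, slot 0 occupied → index 3.
Insert 172: h=0, h2=1, slot 0 occupied → index 1.
Insert 221: h=4, slot 4 empty → index 4.
Table: [207, 172, _, 382, 221]

2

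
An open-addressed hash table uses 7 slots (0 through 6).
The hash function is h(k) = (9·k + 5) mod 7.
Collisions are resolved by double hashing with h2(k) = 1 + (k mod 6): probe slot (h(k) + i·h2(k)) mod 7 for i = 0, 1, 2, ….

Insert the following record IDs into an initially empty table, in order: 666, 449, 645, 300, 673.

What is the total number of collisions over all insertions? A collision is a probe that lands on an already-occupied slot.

3

666 hashes to 0; slot 0 is free => place at 0.
449 hashes to 0, h2=6; 0 taken => place at 6.
645 hashes to 0, h2=4; 0 taken => place at 4.
300 hashes to 3; slot 3 is free => place at 3.
673 hashes to 0, h2=2; 0 taken => place at 2.
Table: [666, -, 673, 300, 645, -, 449]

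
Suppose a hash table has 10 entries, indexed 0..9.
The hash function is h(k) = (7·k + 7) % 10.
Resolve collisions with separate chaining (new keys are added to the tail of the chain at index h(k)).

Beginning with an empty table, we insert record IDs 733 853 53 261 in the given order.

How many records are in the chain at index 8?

Insert 733: h=8, bucket 8 empty -> new chain.
Insert 853: h=8, bucket 8 nonempty -> append to chain.
Insert 53: h=8, bucket 8 nonempty -> append to chain.
Insert 261: h=4, bucket 4 empty -> new chain.
Final buckets:
0: -
1: -
2: -
3: -
4: 261
5: -
6: -
7: -
8: 733 -> 853 -> 53
9: -

3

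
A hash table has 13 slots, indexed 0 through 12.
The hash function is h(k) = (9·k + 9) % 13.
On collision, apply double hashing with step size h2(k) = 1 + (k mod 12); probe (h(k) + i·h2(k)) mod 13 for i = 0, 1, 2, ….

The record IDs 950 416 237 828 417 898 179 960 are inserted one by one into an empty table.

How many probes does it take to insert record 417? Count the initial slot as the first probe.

950 hashes to 5; slot 5 is free → place at 5.
416 hashes to 9; slot 9 is free → place at 9.
237 hashes to 10; slot 10 is free → place at 10.
828 hashes to 12; slot 12 is free → place at 12.
417 hashes to 5, h2=10; 5 taken → place at 2.
898 hashes to 5, h2=11; 5 taken → place at 3.
179 hashes to 8; slot 8 is free → place at 8.
960 hashes to 4; slot 4 is free → place at 4.
Table: [-, -, 417, 898, 960, 950, -, -, 179, 416, 237, -, 828]

2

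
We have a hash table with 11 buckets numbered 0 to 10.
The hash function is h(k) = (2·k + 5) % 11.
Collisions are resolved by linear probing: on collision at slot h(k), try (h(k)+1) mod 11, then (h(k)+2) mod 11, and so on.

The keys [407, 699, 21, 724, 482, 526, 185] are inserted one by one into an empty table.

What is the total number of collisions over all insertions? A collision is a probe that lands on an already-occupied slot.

Insert 407: h=5, slot 5 empty → index 5.
Insert 699: h=6, slot 6 empty → index 6.
Insert 21: h=3, slot 3 empty → index 3.
Insert 724: h=1, slot 1 empty → index 1.
Insert 482: h=1, slot 1 occupied → index 2.
Insert 526: h=1, slots 1,2,3 occupied → index 4.
Insert 185: h=1, slots 1,2,3,4,5,6 occupied → index 7.
Table: [-, 724, 482, 21, 526, 407, 699, 185, -, -, -]

10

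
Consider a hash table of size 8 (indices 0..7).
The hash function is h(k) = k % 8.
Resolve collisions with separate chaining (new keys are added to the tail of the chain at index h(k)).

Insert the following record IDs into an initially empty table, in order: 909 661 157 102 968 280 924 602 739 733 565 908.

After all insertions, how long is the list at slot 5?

909 -> bucket 5
661 -> bucket 5 (collision)
157 -> bucket 5 (collision)
102 -> bucket 6
968 -> bucket 0
280 -> bucket 0 (collision)
924 -> bucket 4
602 -> bucket 2
739 -> bucket 3
733 -> bucket 5 (collision)
565 -> bucket 5 (collision)
908 -> bucket 4 (collision)
Final buckets:
0: 968 -> 280
1: —
2: 602
3: 739
4: 924 -> 908
5: 909 -> 661 -> 157 -> 733 -> 565
6: 102
7: —

5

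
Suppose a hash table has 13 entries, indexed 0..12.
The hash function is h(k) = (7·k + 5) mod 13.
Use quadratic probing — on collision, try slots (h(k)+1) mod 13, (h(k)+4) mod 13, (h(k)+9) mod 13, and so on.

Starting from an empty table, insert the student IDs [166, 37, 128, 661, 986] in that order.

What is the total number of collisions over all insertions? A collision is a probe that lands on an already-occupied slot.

166 hashes to 10; slot 10 is free → place at 10.
37 hashes to 4; slot 4 is free → place at 4.
128 hashes to 4; 4 taken → place at 5.
661 hashes to 4; 4,5 taken → place at 8.
986 hashes to 4; 4,5,8 taken → place at 0.
Table: [986, _, _, _, 37, 128, _, _, 661, _, 166, _, _]

6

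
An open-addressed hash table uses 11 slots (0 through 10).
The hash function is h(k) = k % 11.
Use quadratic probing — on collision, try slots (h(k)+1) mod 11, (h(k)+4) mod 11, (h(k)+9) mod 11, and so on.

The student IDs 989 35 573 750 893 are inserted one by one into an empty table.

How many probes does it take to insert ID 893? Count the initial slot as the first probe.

3

Insert 989: h=10, slot 10 empty → index 10.
Insert 35: h=2, slot 2 empty → index 2.
Insert 573: h=1, slot 1 empty → index 1.
Insert 750: h=2, slot 2 occupied → index 3.
Insert 893: h=2, slots 2,3 occupied → index 6.
Table: [_, 573, 35, 750, _, _, 893, _, _, _, 989]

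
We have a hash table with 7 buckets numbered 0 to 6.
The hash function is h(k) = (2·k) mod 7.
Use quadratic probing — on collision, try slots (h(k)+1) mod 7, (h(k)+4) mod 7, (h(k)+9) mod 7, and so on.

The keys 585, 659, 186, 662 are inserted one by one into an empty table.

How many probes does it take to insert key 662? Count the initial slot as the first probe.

585 hashes to 1; slot 1 is free -> place at 1.
659 hashes to 2; slot 2 is free -> place at 2.
186 hashes to 1; 1,2 taken -> place at 5.
662 hashes to 1; 1,2,5 taken -> place at 3.
Table: [—, 585, 659, 662, —, 186, —]

4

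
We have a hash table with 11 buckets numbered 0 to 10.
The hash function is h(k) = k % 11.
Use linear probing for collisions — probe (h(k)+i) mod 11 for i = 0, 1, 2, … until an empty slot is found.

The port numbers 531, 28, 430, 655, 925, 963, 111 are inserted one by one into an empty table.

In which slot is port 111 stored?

531 hashes to 3; slot 3 is free => place at 3.
28 hashes to 6; slot 6 is free => place at 6.
430 hashes to 1; slot 1 is free => place at 1.
655 hashes to 6; 6 taken => place at 7.
925 hashes to 1; 1 taken => place at 2.
963 hashes to 6; 6,7 taken => place at 8.
111 hashes to 1; 1,2,3 taken => place at 4.
Table: [., 430, 925, 531, 111, ., 28, 655, 963, ., .]

4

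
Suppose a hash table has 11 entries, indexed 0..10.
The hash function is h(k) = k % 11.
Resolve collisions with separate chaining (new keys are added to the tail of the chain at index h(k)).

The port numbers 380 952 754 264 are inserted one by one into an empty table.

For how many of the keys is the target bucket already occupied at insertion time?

Insert 380: h=6, bucket 6 empty -> new chain.
Insert 952: h=6, bucket 6 nonempty -> append to chain.
Insert 754: h=6, bucket 6 nonempty -> append to chain.
Insert 264: h=0, bucket 0 empty -> new chain.
Final buckets:
0: 264
1: .
2: .
3: .
4: .
5: .
6: 380 -> 952 -> 754
7: .
8: .
9: .
10: .

2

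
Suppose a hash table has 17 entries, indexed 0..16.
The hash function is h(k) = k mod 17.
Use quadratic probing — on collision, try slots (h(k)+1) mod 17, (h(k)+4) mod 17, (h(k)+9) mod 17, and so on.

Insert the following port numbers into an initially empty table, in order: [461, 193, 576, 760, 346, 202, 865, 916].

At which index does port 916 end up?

Insert 461: h=2, slot 2 empty -> index 2.
Insert 193: h=6, slot 6 empty -> index 6.
Insert 576: h=15, slot 15 empty -> index 15.
Insert 760: h=12, slot 12 empty -> index 12.
Insert 346: h=6, slot 6 occupied -> index 7.
Insert 202: h=15, slot 15 occupied -> index 16.
Insert 865: h=15, slots 15,16,2,7 occupied -> index 14.
Insert 916: h=15, slots 15,16,2,7,14,6 occupied -> index 0.
Table: [916, _, 461, _, _, _, 193, 346, _, _, _, _, 760, _, 865, 576, 202]

0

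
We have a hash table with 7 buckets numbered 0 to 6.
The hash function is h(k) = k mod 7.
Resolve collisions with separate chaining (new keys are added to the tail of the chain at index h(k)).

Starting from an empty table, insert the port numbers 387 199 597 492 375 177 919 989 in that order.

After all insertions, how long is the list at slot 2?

6

387 -> bucket 2
199 -> bucket 3
597 -> bucket 2 (collision)
492 -> bucket 2 (collision)
375 -> bucket 4
177 -> bucket 2 (collision)
919 -> bucket 2 (collision)
989 -> bucket 2 (collision)
Final buckets:
0: ∅
1: ∅
2: 387 -> 597 -> 492 -> 177 -> 919 -> 989
3: 199
4: 375
5: ∅
6: ∅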